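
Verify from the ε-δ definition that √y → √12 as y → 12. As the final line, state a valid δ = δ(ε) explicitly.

Let ε > 0. We want δ > 0 such that 0 < |y − 12| < δ implies |√y − √12| < ε.
Multiplying by the conjugate, |√y − √12| = |y − 12|/(√y + √12).
Restrict δ ≤ 12 so that |y − 12| < 12 forces y > 0, and then √y + √12 > √12.
Hence |√y − √12| < |y − 12|/√12, which is < ε once |y − 12| < √12·ε.
Take δ = min(12, √12·ε). If 0 < |y − 12| < δ then y > 0 and |√y − √12| < |y − 12|/√12 < ε.

δ = min(12, √12·ε)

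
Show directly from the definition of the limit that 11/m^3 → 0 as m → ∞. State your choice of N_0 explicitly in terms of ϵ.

N_0 = (11/ϵ)^{1/3}

Suppose ϵ > 0. For m ≥ 1, |11/m^3 − 0| = 11/m^3.
11/m^3 < ϵ ⇔ m^3 > 11/ϵ ⇔ m > (11/ϵ)^{1/3}.
Take N_0 = (11/ϵ)^{1/3}. Then m > N_0 implies 11/m^3 < ϵ.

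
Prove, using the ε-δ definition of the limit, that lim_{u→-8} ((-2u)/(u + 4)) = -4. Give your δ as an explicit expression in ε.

δ = min(2, ε)

Let ε > 0 be given. We want δ > 0 with 0 < |u + 8| < δ ⇒ |(-2u)/(u + 4) + 4| < ε.
Combining over a common denominator, (-2u)/(u + 4) + 4 = [(-2u)·(-4) − 16·(u + 4)] / [(-4)·(u + 4)] = -8(u + 8) / ((-4)(u + 4)).
So |(-2u)/(u + 4) + 4| = 8|u + 8| / (4·|u + 4|).
Require δ ≤ 2, so |u + 4| ≥ |-4| − |u + 8| > 4 − 2 = 2.
Hence |(-2u)/(u + 4) + 4| < 8|u + 8|/(4·2) = |u + 8|, which is < ε once |u + 8| < ε.
Take δ = min(2, ε). Then 0 < |u + 8| < δ forces both bounds, so |(-2u)/(u + 4) + 4| < ε.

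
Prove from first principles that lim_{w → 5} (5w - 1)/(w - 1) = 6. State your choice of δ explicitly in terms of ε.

δ = min(2, 2ε)

Let ε > 0. We want δ > 0 with 0 < |w − 5| < δ ⇒ |(5w - 1)/(w - 1) − 6| < ε.
Combining over a common denominator, (5w - 1)/(w - 1) − 6 = [(5w - 1)·4 − 24·(w - 1)] / [4·(w - 1)] = -4(w − 5) / (4(w - 1)).
So |(5w - 1)/(w - 1) − 6| = 4|w − 5| / (4·|w − 1|).
Restrict δ ≤ 2. Then |w − 5| < 2 gives |w − 1| = |(w − 5) + 4| ≥ 4 − 2 = 2.
Hence |(5w - 1)/(w - 1) − 6| < 4|w − 5|/(4·2) = (1/2)|w − 5|, which is < ε once |w − 5| < 2ε.
Take δ = min(2, 2ε). Then 0 < |w − 5| < δ forces both bounds, so |(5w - 1)/(w - 1) − 6| < ε.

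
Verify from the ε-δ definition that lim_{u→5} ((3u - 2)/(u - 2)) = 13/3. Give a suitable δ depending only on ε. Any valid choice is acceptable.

Fix ε > 0. We want δ > 0 with 0 < |u − 5| < δ ⇒ |(3u - 2)/(u - 2) − (13/3)| < ε.
Combining over a common denominator, (3u - 2)/(u - 2) − (13/3) = [(3u - 2)·3 − 13·(u - 2)] / [3·(u - 2)] = -4(u − 5) / (3(u - 2)).
So |(3u - 2)/(u - 2) − (13/3)| = 4|u − 5| / (3·|u − 2|).
Require δ ≤ 3/2, so |u − 2| ≥ |3| − |u − 5| > 3 − 3/2 = 3/2.
Hence |(3u - 2)/(u - 2) − (13/3)| < 4|u − 5|/(3·(3/2)) = (8/9)|u − 5|, which is < ε once |u − 5| < (9/8)ε.
Take δ = min(3/2, (9/8)ε). Then 0 < |u − 5| < δ forces both bounds, so |(3u - 2)/(u - 2) − (13/3)| < ε.

δ = min(3/2, (9/8)ε)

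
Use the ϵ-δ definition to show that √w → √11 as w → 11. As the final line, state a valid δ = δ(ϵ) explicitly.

δ = min(11, √11·ϵ)

Suppose ϵ > 0. We want δ > 0 such that 0 < |w − 11| < δ implies |√w − √11| < ϵ.
Rationalise: √w − √11 = (w − 11)/(√w + √11), so |√w − √11| = |w − 11|/(√w + √11).
Restrict δ ≤ 11 so that |w − 11| < 11 forces w > 0, and then √w + √11 > √11.
Hence |√w − √11| < |w − 11|/√11, which is < ϵ once |w − 11| < √11·ϵ.
Take δ = min(11, √11·ϵ). If 0 < |w − 11| < δ then w > 0 and |√w − √11| < |w − 11|/√11 < ϵ.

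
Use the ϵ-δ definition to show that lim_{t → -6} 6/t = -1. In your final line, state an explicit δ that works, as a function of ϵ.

Fix ϵ > 0. We seek δ > 0 such that 0 < |t + 6| < δ implies |6/t + 1| < ϵ.
|6/t + 1| = 6·|-6 − t|/(6·|t|) = 6|t + 6|/(6|t|).
Require δ ≤ 3 so that |t| > 6 − 3 = 3, hence 6|t| > 18.
Then |6/t + 1| < 6|t + 6|/18, which is < ϵ when |t + 6| < 3ϵ.
Take δ = min(3, 3ϵ). Then 0 < |t + 6| < δ gives both |t + 6| < 3 and |t + 6| < 3ϵ, so |6/t + 1| < ϵ.

δ = min(3, 3ϵ)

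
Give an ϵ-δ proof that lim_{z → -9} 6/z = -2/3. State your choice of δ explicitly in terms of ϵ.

δ = min(9/2, (27/4)ϵ)

Fix ϵ > 0. We seek δ > 0 such that 0 < |z + 9| < δ implies |6/z + 2/3| < ϵ.
|6/z + 2/3| = 6·|-9 − z|/(9·|z|) = 6|z + 9|/(9|z|).
Restrict δ ≤ 9/2. Then |z + 9| < 9/2 gives |z| > 9/2, so 9|z| > 81/2.
Then |6/z + 2/3| < 6|z + 9|/(81/2), which is < ϵ when |z + 9| < (27/4)ϵ.
Take δ = min(9/2, (27/4)ϵ). Then 0 < |z + 9| < δ gives both |z + 9| < 9/2 and |z + 9| < (27/4)ϵ, so |6/z + 2/3| < ϵ.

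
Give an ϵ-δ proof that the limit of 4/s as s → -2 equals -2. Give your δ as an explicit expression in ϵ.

Let ϵ > 0. We seek δ > 0 such that 0 < |s + 2| < δ implies |4/s + 2| < ϵ.
|4/s + 2| = 4·|-2 − s|/(2·|s|) = 4|s + 2|/(2|s|).
Require δ ≤ 1 so that |s| > 2 − 1 = 1, hence 2|s| > 2.
Then |4/s + 2| < 4|s + 2|/2, which is < ϵ when |s + 2| < (1/2)ϵ.
Take δ = min(1, (1/2)ϵ). Then 0 < |s + 2| < δ gives both |s + 2| < 1 and |s + 2| < (1/2)ϵ, so |4/s + 2| < ϵ.

δ = min(1, (1/2)ϵ)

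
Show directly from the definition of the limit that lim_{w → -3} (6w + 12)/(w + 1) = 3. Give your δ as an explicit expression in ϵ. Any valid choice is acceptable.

Let ϵ > 0. We want δ > 0 with 0 < |w + 3| < δ ⇒ |(6w + 12)/(w + 1) − 3| < ϵ.
Combining over a common denominator, (6w + 12)/(w + 1) − 3 = [(6w + 12)·(-2) − (-6)·(w + 1)] / [(-2)·(w + 1)] = -6(w + 3) / ((-2)(w + 1)).
So |(6w + 12)/(w + 1) − 3| = 6|w + 3| / (2·|w + 1|).
Require δ ≤ 1, so |w + 1| ≥ |-2| − |w + 3| > 2 − 1 = 1.
Hence |(6w + 12)/(w + 1) − 3| < 6|w + 3|/(2·1) = 3|w + 3|, which is < ϵ once |w + 3| < (1/3)ϵ.
Take δ = min(1, (1/3)ϵ). Then 0 < |w + 3| < δ forces both bounds, so |(6w + 12)/(w + 1) − 3| < ϵ.

δ = min(1, (1/3)ϵ)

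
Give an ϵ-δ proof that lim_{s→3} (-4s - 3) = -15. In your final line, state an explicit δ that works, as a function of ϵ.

Let ϵ > 0. We need δ > 0 so that 0 < |s − 3| < δ implies |(-4s - 3) + 15| < ϵ.
Since (-4s - 3) + 15 = -4(s − 3), we have |(-4s - 3) + 15| = 4|s − 3|.
So 4|s − 3| < ϵ exactly when |s − 3| < ϵ/4.
Choosing δ = ϵ/4 gives |(-4s - 3) + 15| = 4|s − 3| < ϵ whenever |s − 3| < δ.

δ = ϵ/4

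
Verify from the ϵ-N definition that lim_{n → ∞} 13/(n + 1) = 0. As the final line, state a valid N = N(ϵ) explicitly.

N = 13/ϵ

Fix ϵ > 0. For n ≥ 1, |13/(n + 1) − 0| = 13/(n + 1) ≤ 13/n.
We need 13/n < ϵ, i.e. n > 13/ϵ.
Take N = 13/ϵ. If n > N then |13/(n + 1)| ≤ 13/n < ϵ.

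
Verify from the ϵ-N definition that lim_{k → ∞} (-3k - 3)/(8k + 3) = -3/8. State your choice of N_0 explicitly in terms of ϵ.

Let ϵ > 0 be given. For k ≥ 1, |(-3k - 3)/(8k + 3) + 3/8| = |-15|/(8(8k + 3)) = 15/(8(8k + 3)).
Since 8k + 3 ≥ 8k for k ≥ 1, this is ≤ 15/(8·8k) = (15/64)/k.
So |(-3k - 3)/(8k + 3) + 3/8| < ϵ whenever k > (15/64)/ϵ.
Take N_0 = (15/64)/ϵ. If k > N_0 then |(-3k - 3)/(8k + 3) + 3/8| ≤ (15/64)/k < ϵ.

N_0 = (15/64)/ϵ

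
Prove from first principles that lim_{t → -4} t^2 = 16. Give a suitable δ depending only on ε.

Let ε > 0 be given. We seek δ > 0 with 0 < |t + 4| < δ ⇒ |t^2 − 16| < ε.
Factor: t^2 − 16 = (t + 4)(t - 4), so |t^2 − 16| = |t + 4|·|t - 4|.
Restrict δ ≤ 1. Then |t + 4| < 1 gives |t| < 5, so by the triangle inequality |t - 4| ≤ 5 + 4 = 9.
Hence |t^2 − 16| ≤ 9|t + 4|, which is < ε once |t + 4| < ε/9.
Take δ = min(1, ε/9). If 0 < |t + 4| < δ then both bounds hold and |t^2 − 16| ≤ 9|t + 4| < 9·(ε/9) = ε.

δ = min(1, ε/9)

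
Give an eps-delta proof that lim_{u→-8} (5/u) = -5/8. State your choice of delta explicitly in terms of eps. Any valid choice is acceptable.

Let eps > 0 be given. We seek delta > 0 such that 0 < |u + 8| < delta implies |5/u + 5/8| < eps.
|5/u + 5/8| = 5·|-8 − u|/(8·|u|) = 5|u + 8|/(8|u|).
Require delta ≤ 4 so that |u| > 8 − 4 = 4, hence 8|u| > 32.
Then |5/u + 5/8| < 5|u + 8|/32, which is < eps when |u + 8| < (32/5)eps.
Take delta = min(4, (32/5)eps). Then 0 < |u + 8| < delta gives both |u + 8| < 4 and |u + 8| < (32/5)eps, so |5/u + 5/8| < eps.

delta = min(4, (32/5)eps)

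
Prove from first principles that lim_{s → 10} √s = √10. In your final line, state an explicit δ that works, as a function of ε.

δ = min(10, √10·ε)

Let ε > 0 be given. We want δ > 0 such that 0 < |s − 10| < δ implies |√s − √10| < ε.
Multiplying by the conjugate, |√s − √10| = |s − 10|/(√s + √10).
Restrict δ ≤ 10 so that |s − 10| < 10 forces s > 0, and then √s + √10 > √10.
Hence |√s − √10| < |s − 10|/√10, which is < ε once |s − 10| < √10·ε.
Take δ = min(10, √10·ε). If 0 < |s − 10| < δ then s > 0 and |√s − √10| < |s − 10|/√10 < ε.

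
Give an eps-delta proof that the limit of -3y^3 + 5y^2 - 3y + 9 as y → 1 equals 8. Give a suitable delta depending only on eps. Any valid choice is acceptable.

Let eps > 0. We want delta > 0 such that 0 < |y − 1| < delta implies |(-3y^3 + 5y^2 - 3y + 9) − 8| < eps.
(-3y^3 + 5y^2 - 3y + 9) − 8 = -3y^3 + 5y^2 - 3y + 1 = (y − 1)(-3y^2 + 2y - 1).
So |(-3y^3 + 5y^2 - 3y + 9) − 8| = |y − 1|·|-3y^2 + 2y - 1|.
Assume first that |y − 1| < 1, so |y| < 2. Then |-3y^2 + 2y - 1| ≤ 3·2^2 + 2·2 + 1 = 17.
Hence |(-3y^3 + 5y^2 - 3y + 9) − 8| ≤ 17|y − 1| < eps provided |y − 1| < eps/17.
Choosing delta = min(1, eps/17) ensures both conditions, hence |(-3y^3 + 5y^2 - 3y + 9) − 8| < eps.

delta = min(1, eps/17)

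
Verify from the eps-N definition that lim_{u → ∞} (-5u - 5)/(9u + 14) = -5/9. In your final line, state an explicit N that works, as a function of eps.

N = (25/81)/eps

Let eps > 0 be given. We seek N > 0 such that u > N implies |(-5u - 5)/(9u + 14) + 5/9| < eps.
(-5u - 5)/(9u + 14) + 5/9 = (9(-5u - 5) − (-5)(9u + 14)) / (9(9u + 14)) = 25/(9(9u + 14)).
For u > 0 we have 9u + 14 > 9u, so |(-5u - 5)/(9u + 14) + 5/9| = 25/(9(9u + 14)) < 25/(9·9u) = (25/81)/u.
Thus |(-5u - 5)/(9u + 14) + 5/9| < eps whenever u > (25/81)/eps.
Take N = (25/81)/eps. If u > N then |(-5u - 5)/(9u + 14) + 5/9| < (25/81)/u < eps.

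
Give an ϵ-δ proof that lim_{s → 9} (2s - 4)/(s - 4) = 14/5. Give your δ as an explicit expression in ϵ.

Let ϵ > 0 be given. We want δ > 0 with 0 < |s − 9| < δ ⇒ |(2s - 4)/(s - 4) − (14/5)| < ϵ.
Combining over a common denominator, (2s - 4)/(s - 4) − (14/5) = [(2s - 4)·5 − 14·(s - 4)] / [5·(s - 4)] = -4(s − 9) / (5(s - 4)).
So |(2s - 4)/(s - 4) − (14/5)| = 4|s − 9| / (5·|s − 4|).
Restrict δ ≤ 5/2. Then |s − 9| < 5/2 gives |s − 4| = |(s − 9) + 5| ≥ 5 − 5/2 = 5/2.
Hence |(2s - 4)/(s - 4) − (14/5)| < 4|s − 9|/(5·(5/2)) = (8/25)|s − 9|, which is < ϵ once |s − 9| < (25/8)ϵ.
Take δ = min(5/2, (25/8)ϵ). Then 0 < |s − 9| < δ forces both bounds, so |(2s - 4)/(s - 4) − (14/5)| < ϵ.

δ = min(5/2, (25/8)ϵ)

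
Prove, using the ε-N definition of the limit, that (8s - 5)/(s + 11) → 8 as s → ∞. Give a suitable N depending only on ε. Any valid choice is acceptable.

N = 93/ε

Let ε > 0 be given. We seek N > 0 such that s > N implies |(8s - 5)/(s + 11) − 8| < ε.
(8s - 5)/(s + 11) − 8 = ((8s - 5) − 8(s + 11)) / ((s + 11)) = -93/((s + 11)).
For s > 0 we have s + 11 > s, so |(8s - 5)/(s + 11) − 8| = 93/((s + 11)) < 93/(s) = 93/s.
Thus |(8s - 5)/(s + 11) − 8| < ε whenever s > 93/ε.
Take N = 93/ε. If s > N then |(8s - 5)/(s + 11) − 8| < 93/s < ε.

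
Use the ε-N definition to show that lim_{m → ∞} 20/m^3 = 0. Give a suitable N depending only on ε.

Fix ε > 0. For m ≥ 1, |20/m^3 − 0| = 20/m^3.
20/m^3 < ε ⇔ m^3 > 20/ε ⇔ m > (20/ε)^{1/3}.
Take N = (20/ε)^{1/3}. Then m > N implies 20/m^3 < ε.

N = (20/ε)^{1/3}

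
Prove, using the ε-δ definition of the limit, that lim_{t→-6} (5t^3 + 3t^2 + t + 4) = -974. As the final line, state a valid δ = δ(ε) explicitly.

δ = min(1, ε/597)

Suppose ε > 0. We want δ > 0 such that 0 < |t + 6| < δ implies |(5t^3 + 3t^2 + t + 4) + 974| < ε.
(5t^3 + 3t^2 + t + 4) + 974 = 5t^3 + 3t^2 + t + 978 = (t + 6)(5t^2 - 27t + 163).
So |(5t^3 + 3t^2 + t + 4) + 974| = |t + 6|·|5t^2 - 27t + 163|.
Assume first that |t + 6| < 1, so |t| < 7. Then |5t^2 - 27t + 163| ≤ 5·7^2 + 27·7 + 163 = 597.
Hence |(5t^3 + 3t^2 + t + 4) + 974| ≤ 597|t + 6| < ε provided |t + 6| < ε/597.
Choosing δ = min(1, ε/597) ensures both conditions, hence |(5t^3 + 3t^2 + t + 4) + 974| < ε.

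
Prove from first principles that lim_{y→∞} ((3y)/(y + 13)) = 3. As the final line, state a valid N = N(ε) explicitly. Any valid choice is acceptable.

Let ε > 0. We seek N > 0 such that y > N implies |(3y)/(y + 13) − 3| < ε.
(3y)/(y + 13) − 3 = ((3y) − 3(y + 13)) / ((y + 13)) = -39/((y + 13)).
For y > 0 we have y + 13 > y, so |(3y)/(y + 13) − 3| = 39/((y + 13)) < 39/(y) = 39/y.
Thus |(3y)/(y + 13) − 3| < ε whenever y > 39/ε.
Take N = 39/ε. If y > N then |(3y)/(y + 13) − 3| < 39/y < ε.

N = 39/ε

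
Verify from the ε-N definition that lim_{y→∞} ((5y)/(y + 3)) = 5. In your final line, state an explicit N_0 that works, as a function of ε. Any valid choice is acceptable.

N_0 = 15/ε

Let ε > 0 be given. We seek N_0 > 0 such that y > N_0 implies |(5y)/(y + 3) − 5| < ε.
(5y)/(y + 3) − 5 = ((5y) − 5(y + 3)) / ((y + 3)) = -15/((y + 3)).
For y > 0 we have y + 3 > y, so |(5y)/(y + 3) − 5| = 15/((y + 3)) < 15/(y) = 15/y.
Thus |(5y)/(y + 3) − 5| < ε whenever y > 15/ε.
Take N_0 = 15/ε. If y > N_0 then |(5y)/(y + 3) − 5| < 15/y < ε.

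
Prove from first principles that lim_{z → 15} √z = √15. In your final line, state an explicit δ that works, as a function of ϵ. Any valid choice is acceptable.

Fix ϵ > 0. We want δ > 0 such that 0 < |z − 15| < δ implies |√z − √15| < ϵ.
Rationalise: √z − √15 = (z − 15)/(√z + √15), so |√z − √15| = |z − 15|/(√z + √15).
Restrict δ ≤ 15 so that |z − 15| < 15 forces z > 0, and then √z + √15 > √15.
Hence |√z − √15| < |z − 15|/√15, which is < ϵ once |z − 15| < √15·ϵ.
Take δ = min(15, √15·ϵ). If 0 < |z − 15| < δ then z > 0 and |√z − √15| < |z − 15|/√15 < ϵ.

δ = min(15, √15·ϵ)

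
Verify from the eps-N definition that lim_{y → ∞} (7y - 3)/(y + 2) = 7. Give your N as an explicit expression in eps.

Fix eps > 0. We seek N > 0 such that y > N implies |(7y - 3)/(y + 2) − 7| < eps.
(7y - 3)/(y + 2) − 7 = ((7y - 3) − 7(y + 2)) / ((y + 2)) = -17/((y + 2)).
For y > 0 we have y + 2 > y, so |(7y - 3)/(y + 2) − 7| = 17/((y + 2)) < 17/(y) = 17/y.
Thus |(7y - 3)/(y + 2) − 7| < eps whenever y > 17/eps.
Take N = 17/eps. If y > N then |(7y - 3)/(y + 2) − 7| < 17/y < eps.

N = 17/eps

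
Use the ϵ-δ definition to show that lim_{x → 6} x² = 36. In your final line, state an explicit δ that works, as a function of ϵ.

Suppose ϵ > 0. We seek δ > 0 with 0 < |x − 6| < δ ⇒ |x² − 36| < ϵ.
Factor: x² − 36 = (x − 6)(x + 6), so |x² − 36| = |x − 6|·|x + 6|.
Restrict δ ≤ 1. Then |x − 6| < 1 gives |x| < 7, so by the triangle inequality |x + 6| ≤ 7 + 6 = 13.
Hence |x² − 36| ≤ 13|x − 6|, which is < ϵ once |x − 6| < ϵ/13.
Take δ = min(1, ϵ/13). If 0 < |x − 6| < δ then both bounds hold and |x² − 36| ≤ 13|x − 6| < 13·(ϵ/13) = ϵ.

δ = min(1, ϵ/13)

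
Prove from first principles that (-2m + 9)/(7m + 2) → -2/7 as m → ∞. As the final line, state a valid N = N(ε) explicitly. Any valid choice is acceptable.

N = (67/49)/ε

Let ε > 0 be given. For m ≥ 1, |(-2m + 9)/(7m + 2) + 2/7| = |67|/(7(7m + 2)) = 67/(7(7m + 2)).
Since 7m + 2 ≥ 7m for m ≥ 1, this is ≤ 67/(7·7m) = (67/49)/m.
So |(-2m + 9)/(7m + 2) + 2/7| < ε whenever m > (67/49)/ε.
Take N = (67/49)/ε. If m > N then |(-2m + 9)/(7m + 2) + 2/7| ≤ (67/49)/m < ε.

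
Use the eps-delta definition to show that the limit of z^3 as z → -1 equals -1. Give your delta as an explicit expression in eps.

delta = min(2, eps/13)

Let eps > 0. We seek delta > 0 with 0 < |z + 1| < delta ⇒ |z^3 + 1| < eps.
Factor: z^3 + 1 = (z + 1)(z^2 - z + 1), so |z^3 + 1| = |z + 1|·|z^2 - z + 1|.
Impose delta ≤ 2 so that |z| < 3; then |z^2 - z + 1| ≤ 13.
Hence |z^3 + 1| ≤ 13|z + 1|, which is < eps once |z + 1| < eps/13.
Take delta = min(2, eps/13). If 0 < |z + 1| < delta then both bounds hold and |z^3 + 1| ≤ 13|z + 1| < 13·(eps/13) = eps.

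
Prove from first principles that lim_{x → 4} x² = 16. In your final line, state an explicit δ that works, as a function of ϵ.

δ = min(1, ϵ/9)

Let ϵ > 0. We seek δ > 0 with 0 < |x − 4| < δ ⇒ |x² − 16| < ϵ.
Factor: x² − 16 = (x − 4)(x + 4), so |x² − 16| = |x − 4|·|x + 4|.
Restrict δ ≤ 1. Then |x − 4| < 1 gives |x| < 5, so by the triangle inequality |x + 4| ≤ 5 + 4 = 9.
Hence |x² − 16| ≤ 9|x − 4|, which is < ϵ once |x − 4| < ϵ/9.
Take δ = min(1, ϵ/9). If 0 < |x − 4| < δ then both bounds hold and |x² − 16| ≤ 9|x − 4| < 9·(ϵ/9) = ϵ.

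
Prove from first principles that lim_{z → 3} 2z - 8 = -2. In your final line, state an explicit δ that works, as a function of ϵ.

δ = ϵ/2

Let ϵ > 0. We need δ > 0 so that 0 < |z − 3| < δ implies |(2z - 8) + 2| < ϵ.
|(2z - 8) + 2| = |2z - 6| = 2|z − 3|.
Thus it suffices that |z − 3| < ϵ/2.
Choosing δ = ϵ/2 gives |(2z - 8) + 2| = 2|z − 3| < ϵ whenever |z − 3| < δ.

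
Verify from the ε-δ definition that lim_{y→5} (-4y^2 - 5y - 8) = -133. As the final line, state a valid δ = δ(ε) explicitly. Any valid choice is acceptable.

Fix ε > 0. We want δ > 0 such that 0 < |y − 5| < δ implies |(-4y^2 - 5y - 8) + 133| < ε.
(-4y^2 - 5y - 8) + 133 = -4y^2 - 5y + 125 = (y − 5)(-4y - 25).
So |(-4y^2 - 5y - 8) + 133| = |y − 5|·|-4y - 25|.
Require δ ≤ 1. Then |y − 5| < 1 gives |y| < 6, and by the triangle inequality |-4y - 25| ≤ 4·6 + 25 = 49.
Hence |(-4y^2 - 5y - 8) + 133| ≤ 49|y − 5| < ε provided |y − 5| < ε/49.
Take δ = min(1, ε/49). Then 0 < |y − 5| < δ gives both |y − 5| < 1 and |y − 5| < ε/49, so |(-4y^2 - 5y - 8) + 133| < ε.

δ = min(1, ε/49)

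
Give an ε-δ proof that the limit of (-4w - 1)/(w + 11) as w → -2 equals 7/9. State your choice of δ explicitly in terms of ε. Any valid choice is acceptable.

Let ε > 0 be given. We want δ > 0 with 0 < |w + 2| < δ ⇒ |(-4w - 1)/(w + 11) − (7/9)| < ε.
Combining over a common denominator, (-4w - 1)/(w + 11) − (7/9) = [(-4w - 1)·9 − 7·(w + 11)] / [9·(w + 11)] = -43(w + 2) / (9(w + 11)).
So |(-4w - 1)/(w + 11) − (7/9)| = 43|w + 2| / (9·|w + 11|).
Restrict δ ≤ 9/2. Then |w + 2| < 9/2 gives |w + 11| = |(w + 2) + 9| ≥ 9 − 9/2 = 9/2.
Hence |(-4w - 1)/(w + 11) − (7/9)| < 43|w + 2|/(9·(9/2)) = (86/81)|w + 2|, which is < ε once |w + 2| < (81/86)ε.
Take δ = min(9/2, (81/86)ε). Then 0 < |w + 2| < δ forces both bounds, so |(-4w - 1)/(w + 11) − (7/9)| < ε.

δ = min(9/2, (81/86)ε)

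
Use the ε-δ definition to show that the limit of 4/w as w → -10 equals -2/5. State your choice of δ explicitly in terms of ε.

Fix ε > 0. We seek δ > 0 such that 0 < |w + 10| < δ implies |4/w + 2/5| < ε.
|4/w + 2/5| = 4·|-10 − w|/(10·|w|) = 4|w + 10|/(10|w|).
Require δ ≤ 5 so that |w| > 10 − 5 = 5, hence 10|w| > 50.
Then |4/w + 2/5| < 4|w + 10|/50, which is < ε when |w + 10| < (25/2)ε.
Take δ = min(5, (25/2)ε). Then 0 < |w + 10| < δ gives both |w + 10| < 5 and |w + 10| < (25/2)ε, so |4/w + 2/5| < ε.

δ = min(5, (25/2)ε)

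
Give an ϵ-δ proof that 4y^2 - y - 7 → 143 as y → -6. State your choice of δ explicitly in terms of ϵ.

Suppose ϵ > 0. We want δ > 0 such that 0 < |y + 6| < δ implies |(4y^2 - y - 7) − 143| < ϵ.
(4y^2 - y - 7) − 143 = 4y^2 - y - 150 = (y + 6)(4y - 25).
So |(4y^2 - y - 7) − 143| = |y + 6|·|4y - 25|.
Require δ ≤ 1. Then |y + 6| < 1 gives |y| < 7, and by the triangle inequality |4y - 25| ≤ 4·7 + 25 = 53.
Hence |(4y^2 - y - 7) − 143| ≤ 53|y + 6| < ϵ provided |y + 6| < ϵ/53.
Choosing δ = min(1, ϵ/53) ensures both conditions, hence |(4y^2 - y - 7) − 143| < ϵ.

δ = min(1, ϵ/53)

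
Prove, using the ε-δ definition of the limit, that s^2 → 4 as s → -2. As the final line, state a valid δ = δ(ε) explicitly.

δ = min(1, ε/5)

Let ε > 0 be given. We seek δ > 0 with 0 < |s + 2| < δ ⇒ |s^2 − 4| < ε.
Factor: s^2 − 4 = (s + 2)(s - 2), so |s^2 − 4| = |s + 2|·|s - 2|.
Restrict δ ≤ 1. Then |s + 2| < 1 gives |s| < 3, so by the triangle inequality |s - 2| ≤ 3 + 2 = 5.
Hence |s^2 − 4| ≤ 5|s + 2|, which is < ε once |s + 2| < ε/5.
Take δ = min(1, ε/5). If 0 < |s + 2| < δ then both bounds hold and |s^2 − 4| ≤ 5|s + 2| < 5·(ε/5) = ε.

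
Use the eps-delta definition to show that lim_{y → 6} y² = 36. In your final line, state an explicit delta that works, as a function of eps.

Let eps > 0. We seek delta > 0 with 0 < |y − 6| < delta ⇒ |y² − 36| < eps.
Factor: y² − 36 = (y − 6)(y + 6), so |y² − 36| = |y − 6|·|y + 6|.
Impose delta ≤ 2 so that |y| < 8; then |y + 6| ≤ 14.
Hence |y² − 36| ≤ 14|y − 6|, which is < eps once |y − 6| < eps/14.
Take delta = min(2, eps/14). If 0 < |y − 6| < delta then both bounds hold and |y² − 36| ≤ 14|y − 6| < 14·(eps/14) = eps.

delta = min(2, eps/14)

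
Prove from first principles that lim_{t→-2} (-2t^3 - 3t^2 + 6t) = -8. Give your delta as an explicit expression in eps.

Suppose eps > 0. We want delta > 0 such that 0 < |t + 2| < delta implies |(-2t^3 - 3t^2 + 6t) + 8| < eps.
(-2t^3 - 3t^2 + 6t) + 8 = -2t^3 - 3t^2 + 6t + 8 = (t + 2)(-2t^2 + t + 4).
So |(-2t^3 - 3t^2 + 6t) + 8| = |t + 2|·|-2t^2 + t + 4|.
Assume first that |t + 2| < 2, so |t| < 4. Then |-2t^2 + t + 4| ≤ 2·4^2 + 4 + 4 = 40.
Hence |(-2t^3 - 3t^2 + 6t) + 8| ≤ 40|t + 2| < eps provided |t + 2| < eps/40.
Take delta = min(2, eps/40). Then 0 < |t + 2| < delta gives both |t + 2| < 2 and |t + 2| < eps/40, so |(-2t^3 - 3t^2 + 6t) + 8| < eps.

delta = min(2, eps/40)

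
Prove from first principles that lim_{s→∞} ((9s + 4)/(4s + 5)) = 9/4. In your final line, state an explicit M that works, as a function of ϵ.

Let ϵ > 0 be given. We seek M > 0 such that s > M implies |(9s + 4)/(4s + 5) − (9/4)| < ϵ.
(9s + 4)/(4s + 5) − (9/4) = (4(9s + 4) − 9(4s + 5)) / (4(4s + 5)) = -29/(4(4s + 5)).
For s > 0 we have 4s + 5 > 4s, so |(9s + 4)/(4s + 5) − (9/4)| = 29/(4(4s + 5)) < 29/(4·4s) = (29/16)/s.
Thus |(9s + 4)/(4s + 5) − (9/4)| < ϵ whenever s > (29/16)/ϵ.
Take M = (29/16)/ϵ. If s > M then |(9s + 4)/(4s + 5) − (9/4)| < (29/16)/s < ϵ.

M = (29/16)/ϵ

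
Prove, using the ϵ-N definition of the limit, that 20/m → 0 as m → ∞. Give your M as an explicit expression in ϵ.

Suppose ϵ > 0. For m ≥ 1, |20/m − 0| = 20/(m) ≤ 20/m.
We need 20/m < ϵ, i.e. m > 20/ϵ.
Take M = 20/ϵ. If m > M then |20/m| ≤ 20/m < ϵ.

M = 20/ϵ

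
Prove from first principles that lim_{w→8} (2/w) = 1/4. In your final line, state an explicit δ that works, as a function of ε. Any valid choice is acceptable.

δ = min(4, 16ε)

Suppose ε > 0. We seek δ > 0 such that 0 < |w − 8| < δ implies |2/w − (1/4)| < ε.
|2/w − (1/4)| = 2·|8 − w|/(8·|w|) = 2|w − 8|/(8|w|).
Require δ ≤ 4 so that |w| > 8 − 4 = 4, hence 8|w| > 32.
Then |2/w − (1/4)| < 2|w − 8|/32, which is < ε when |w − 8| < 16ε.
Take δ = min(4, 16ε). Then 0 < |w − 8| < δ gives both |w − 8| < 4 and |w − 8| < 16ε, so |2/w − (1/4)| < ε.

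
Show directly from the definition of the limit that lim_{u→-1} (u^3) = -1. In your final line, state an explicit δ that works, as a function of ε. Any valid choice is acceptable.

δ = min(2, ε/13)

Let ε > 0 be given. We seek δ > 0 with 0 < |u + 1| < δ ⇒ |u^3 + 1| < ε.
Factor: u^3 + 1 = (u + 1)(u^2 - u + 1), so |u^3 + 1| = |u + 1|·|u^2 - u + 1|.
Impose δ ≤ 2 so that |u| < 3; then |u^2 - u + 1| ≤ 13.
Hence |u^3 + 1| ≤ 13|u + 1|, which is < ε once |u + 1| < ε/13.
Take δ = min(2, ε/13). If 0 < |u + 1| < δ then both bounds hold and |u^3 + 1| ≤ 13|u + 1| < 13·(ε/13) = ε.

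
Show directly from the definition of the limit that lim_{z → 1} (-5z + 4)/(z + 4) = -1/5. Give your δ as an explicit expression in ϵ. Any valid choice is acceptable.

Let ϵ > 0 be given. We want δ > 0 with 0 < |z − 1| < δ ⇒ |(-5z + 4)/(z + 4) + 1/5| < ϵ.
Combining over a common denominator, (-5z + 4)/(z + 4) + 1/5 = [(-5z + 4)·5 − (-1)·(z + 4)] / [5·(z + 4)] = -24(z − 1) / (5(z + 4)).
So |(-5z + 4)/(z + 4) + 1/5| = 24|z − 1| / (5·|z + 4|).
Restrict δ ≤ 5/2. Then |z − 1| < 5/2 gives |z + 4| = |(z − 1) + 5| ≥ 5 − 5/2 = 5/2.
Hence |(-5z + 4)/(z + 4) + 1/5| < 24|z − 1|/(5·(5/2)) = (48/25)|z − 1|, which is < ϵ once |z − 1| < (25/48)ϵ.
Take δ = min(5/2, (25/48)ϵ). Then 0 < |z − 1| < δ forces both bounds, so |(-5z + 4)/(z + 4) + 1/5| < ϵ.

δ = min(5/2, (25/48)ϵ)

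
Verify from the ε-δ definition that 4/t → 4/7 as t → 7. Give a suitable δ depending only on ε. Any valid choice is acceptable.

Suppose ε > 0. We seek δ > 0 such that 0 < |t − 7| < δ implies |4/t − (4/7)| < ε.
|4/t − (4/7)| = 4·|7 − t|/(7·|t|) = 4|t − 7|/(7|t|).
Require δ ≤ 7/2 so that |t| > 7 − 7/2 = 7/2, hence 7|t| > 49/2.
Then |4/t − (4/7)| < 4|t − 7|/(49/2), which is < ε when |t − 7| < (49/8)ε.
Take δ = min(7/2, (49/8)ε). Then 0 < |t − 7| < δ gives both |t − 7| < 7/2 and |t − 7| < (49/8)ε, so |4/t − (4/7)| < ε.

δ = min(7/2, (49/8)ε)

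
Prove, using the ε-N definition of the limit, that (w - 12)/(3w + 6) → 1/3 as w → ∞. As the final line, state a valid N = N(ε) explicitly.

N = (14/3)/ε

Fix ε > 0. We seek N > 0 such that w > N implies |(w - 12)/(3w + 6) − (1/3)| < ε.
(w - 12)/(3w + 6) − (1/3) = (3(w - 12) − (3w + 6)) / (3(3w + 6)) = -42/(3(3w + 6)).
For w > 0 we have 3w + 6 > 3w, so |(w - 12)/(3w + 6) − (1/3)| = 42/(3(3w + 6)) < 42/(3·3w) = (14/3)/w.
Thus |(w - 12)/(3w + 6) − (1/3)| < ε whenever w > (14/3)/ε.
Take N = (14/3)/ε. If w > N then |(w - 12)/(3w + 6) − (1/3)| < (14/3)/w < ε.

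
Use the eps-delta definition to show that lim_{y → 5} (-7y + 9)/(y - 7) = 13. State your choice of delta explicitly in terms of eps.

delta = min(1, (1/20)eps)

Fix eps > 0. We want delta > 0 with 0 < |y − 5| < delta ⇒ |(-7y + 9)/(y - 7) − 13| < eps.
Combining over a common denominator, (-7y + 9)/(y - 7) − 13 = [(-7y + 9)·(-2) − (-26)·(y - 7)] / [(-2)·(y - 7)] = 40(y − 5) / ((-2)(y - 7)).
So |(-7y + 9)/(y - 7) − 13| = 40|y − 5| / (2·|y − 7|).
Require delta ≤ 1, so |y − 7| ≥ |-2| − |y − 5| > 2 − 1 = 1.
Hence |(-7y + 9)/(y - 7) − 13| < 40|y − 5|/(2·1) = 20|y − 5|, which is < eps once |y − 5| < (1/20)eps.
Take delta = min(1, (1/20)eps). Then 0 < |y − 5| < delta forces both bounds, so |(-7y + 9)/(y - 7) − 13| < eps.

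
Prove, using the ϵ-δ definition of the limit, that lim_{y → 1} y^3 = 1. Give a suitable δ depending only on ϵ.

δ = min(1, ϵ/7)

Let ϵ > 0. We seek δ > 0 with 0 < |y − 1| < δ ⇒ |y^3 − 1| < ϵ.
Factor: y^3 − 1 = (y − 1)(y^2 + y + 1), so |y^3 − 1| = |y − 1|·|y^2 + y + 1|.
Impose δ ≤ 1 so that |y| < 2; then |y^2 + y + 1| ≤ 7.
Hence |y^3 − 1| ≤ 7|y − 1|, which is < ϵ once |y − 1| < ϵ/7.
Take δ = min(1, ϵ/7). If 0 < |y − 1| < δ then both bounds hold and |y^3 − 1| ≤ 7|y − 1| < 7·(ϵ/7) = ϵ.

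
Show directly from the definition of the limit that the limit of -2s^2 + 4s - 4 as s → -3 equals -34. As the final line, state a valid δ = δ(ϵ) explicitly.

δ = min(1, ϵ/18)

Fix ϵ > 0. We want δ > 0 such that 0 < |s + 3| < δ implies |(-2s^2 + 4s - 4) + 34| < ϵ.
(-2s^2 + 4s - 4) + 34 = -2s^2 + 4s + 30 = (s + 3)(-2s + 10).
So |(-2s^2 + 4s - 4) + 34| = |s + 3|·|-2s + 10|.
Assume first that |s + 3| < 1, so |s| < 4. Then |-2s + 10| ≤ 2·4 + 10 = 18.
Hence |(-2s^2 + 4s - 4) + 34| ≤ 18|s + 3| < ϵ provided |s + 3| < ϵ/18.
Take δ = min(1, ϵ/18). Then 0 < |s + 3| < δ gives both |s + 3| < 1 and |s + 3| < ϵ/18, so |(-2s^2 + 4s - 4) + 34| < ϵ.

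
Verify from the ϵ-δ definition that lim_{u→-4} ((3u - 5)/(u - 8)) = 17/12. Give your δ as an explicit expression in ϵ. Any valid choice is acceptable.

Let ϵ > 0. We want δ > 0 with 0 < |u + 4| < δ ⇒ |(3u - 5)/(u - 8) − (17/12)| < ϵ.
Combining over a common denominator, (3u - 5)/(u - 8) − (17/12) = [(3u - 5)·(-12) − (-17)·(u - 8)] / [(-12)·(u - 8)] = -19(u + 4) / ((-12)(u - 8)).
So |(3u - 5)/(u - 8) − (17/12)| = 19|u + 4| / (12·|u − 8|).
Restrict δ ≤ 6. Then |u + 4| < 6 gives |u − 8| = |(u + 4) + (-12)| ≥ 12 − 6 = 6.
Hence |(3u - 5)/(u - 8) − (17/12)| < 19|u + 4|/(12·6) = (19/72)|u + 4|, which is < ϵ once |u + 4| < (72/19)ϵ.
Take δ = min(6, (72/19)ϵ). Then 0 < |u + 4| < δ forces both bounds, so |(3u - 5)/(u - 8) − (17/12)| < ϵ.

δ = min(6, (72/19)ϵ)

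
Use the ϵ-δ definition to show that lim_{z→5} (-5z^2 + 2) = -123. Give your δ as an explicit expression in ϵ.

Suppose ϵ > 0. We want δ > 0 such that 0 < |z − 5| < δ implies |(-5z^2 + 2) + 123| < ϵ.
(-5z^2 + 2) + 123 = -5z^2 + 125 = (z − 5)(-5z - 25).
So |(-5z^2 + 2) + 123| = |z − 5|·|-5z - 25|.
Require δ ≤ 1. Then |z − 5| < 1 gives |z| < 6, and by the triangle inequality |-5z - 25| ≤ 5·6 + 25 = 55.
Hence |(-5z^2 + 2) + 123| ≤ 55|z − 5| < ϵ provided |z − 5| < ϵ/55.
Take δ = min(1, ϵ/55). Then 0 < |z − 5| < δ gives both |z − 5| < 1 and |z − 5| < ϵ/55, so |(-5z^2 + 2) + 123| < ϵ.

δ = min(1, ϵ/55)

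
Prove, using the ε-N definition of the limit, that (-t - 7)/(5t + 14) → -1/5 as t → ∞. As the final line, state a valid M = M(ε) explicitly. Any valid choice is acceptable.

Suppose ε > 0. We seek M > 0 such that t > M implies |(-t - 7)/(5t + 14) + 1/5| < ε.
(-t - 7)/(5t + 14) + 1/5 = (5(-t - 7) − (-1)(5t + 14)) / (5(5t + 14)) = -21/(5(5t + 14)).
For t > 0 we have 5t + 14 > 5t, so |(-t - 7)/(5t + 14) + 1/5| = 21/(5(5t + 14)) < 21/(5·5t) = (21/25)/t.
Thus |(-t - 7)/(5t + 14) + 1/5| < ε whenever t > (21/25)/ε.
Take M = (21/25)/ε. If t > M then |(-t - 7)/(5t + 14) + 1/5| < (21/25)/t < ε.

M = (21/25)/ε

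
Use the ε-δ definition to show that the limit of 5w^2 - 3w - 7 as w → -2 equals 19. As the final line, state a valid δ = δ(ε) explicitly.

δ = min(1, ε/28)

Let ε > 0 be given. We want δ > 0 such that 0 < |w + 2| < δ implies |(5w^2 - 3w - 7) − 19| < ε.
(5w^2 - 3w - 7) − 19 = 5w^2 - 3w - 26 = (w + 2)(5w - 13).
So |(5w^2 - 3w - 7) − 19| = |w + 2|·|5w - 13|.
Assume first that |w + 2| < 1, so |w| < 3. Then |5w - 13| ≤ 5·3 + 13 = 28.
Hence |(5w^2 - 3w - 7) − 19| ≤ 28|w + 2| < ε provided |w + 2| < ε/28.
Take δ = min(1, ε/28). Then 0 < |w + 2| < δ gives both |w + 2| < 1 and |w + 2| < ε/28, so |(5w^2 - 3w - 7) − 19| < ε.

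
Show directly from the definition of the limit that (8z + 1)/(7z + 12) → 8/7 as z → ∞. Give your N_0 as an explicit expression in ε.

Let ε > 0. We seek N_0 > 0 such that z > N_0 implies |(8z + 1)/(7z + 12) − (8/7)| < ε.
(8z + 1)/(7z + 12) − (8/7) = (7(8z + 1) − 8(7z + 12)) / (7(7z + 12)) = -89/(7(7z + 12)).
For z > 0 we have 7z + 12 > 7z, so |(8z + 1)/(7z + 12) − (8/7)| = 89/(7(7z + 12)) < 89/(7·7z) = (89/49)/z.
Thus |(8z + 1)/(7z + 12) − (8/7)| < ε whenever z > (89/49)/ε.
Take N_0 = (89/49)/ε. If z > N_0 then |(8z + 1)/(7z + 12) − (8/7)| < (89/49)/z < ε.

N_0 = (89/49)/ε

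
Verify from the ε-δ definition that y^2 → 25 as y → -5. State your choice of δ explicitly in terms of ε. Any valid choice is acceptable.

δ = min(2, ε/12)

Let ε > 0 be given. We seek δ > 0 with 0 < |y + 5| < δ ⇒ |y^2 − 25| < ε.
Factor: y^2 − 25 = (y + 5)(y - 5), so |y^2 − 25| = |y + 5|·|y - 5|.
Restrict δ ≤ 2. Then |y + 5| < 2 gives |y| < 7, so by the triangle inequality |y - 5| ≤ 7 + 5 = 12.
Hence |y^2 − 25| ≤ 12|y + 5|, which is < ε once |y + 5| < ε/12.
Take δ = min(2, ε/12). If 0 < |y + 5| < δ then both bounds hold and |y^2 − 25| ≤ 12|y + 5| < 12·(ε/12) = ε.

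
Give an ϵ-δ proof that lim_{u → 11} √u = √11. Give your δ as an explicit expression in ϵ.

Fix ϵ > 0. We want δ > 0 such that 0 < |u − 11| < δ implies |√u − √11| < ϵ.
Rationalise: √u − √11 = (u − 11)/(√u + √11), so |√u − √11| = |u − 11|/(√u + √11).
Restrict δ ≤ 11 so that |u − 11| < 11 forces u > 0, and then √u + √11 > √11.
Hence |√u − √11| < |u − 11|/√11, which is < ϵ once |u − 11| < √11·ϵ.
Take δ = min(11, √11·ϵ). If 0 < |u − 11| < δ then u > 0 and |√u − √11| < |u − 11|/√11 < ϵ.

δ = min(11, √11·ϵ)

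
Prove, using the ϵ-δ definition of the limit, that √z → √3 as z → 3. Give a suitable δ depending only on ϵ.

Let ϵ > 0. We want δ > 0 such that 0 < |z − 3| < δ implies |√z − √3| < ϵ.
Rationalise: √z − √3 = (z − 3)/(√z + √3), so |√z − √3| = |z − 3|/(√z + √3).
Restrict δ ≤ 3 so that |z − 3| < 3 forces z > 0, and then √z + √3 > √3.
Hence |√z − √3| < |z − 3|/√3, which is < ϵ once |z − 3| < √3·ϵ.
Take δ = min(3, √3·ϵ). If 0 < |z − 3| < δ then z > 0 and |√z − √3| < |z − 3|/√3 < ϵ.

δ = min(3, √3·ϵ)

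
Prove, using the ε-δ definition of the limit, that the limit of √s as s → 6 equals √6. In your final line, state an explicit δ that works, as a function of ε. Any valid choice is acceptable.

δ = min(6, √6·ε)

Fix ε > 0. We want δ > 0 such that 0 < |s − 6| < δ implies |√s − √6| < ε.
Rationalise: √s − √6 = (s − 6)/(√s + √6), so |√s − √6| = |s − 6|/(√s + √6).
Restrict δ ≤ 6 so that |s − 6| < 6 forces s > 0, and then √s + √6 > √6.
Hence |√s − √6| < |s − 6|/√6, which is < ε once |s − 6| < √6·ε.
Take δ = min(6, √6·ε). If 0 < |s − 6| < δ then s > 0 and |√s − √6| < |s − 6|/√6 < ε.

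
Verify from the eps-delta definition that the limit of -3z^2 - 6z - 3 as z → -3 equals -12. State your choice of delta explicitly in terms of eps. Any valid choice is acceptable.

Let eps > 0. We want delta > 0 such that 0 < |z + 3| < delta implies |(-3z^2 - 6z - 3) + 12| < eps.
(-3z^2 - 6z - 3) + 12 = -3z^2 - 6z + 9 = (z + 3)(-3z + 3).
So |(-3z^2 - 6z - 3) + 12| = |z + 3|·|-3z + 3|.
Require delta ≤ 2. Then |z + 3| < 2 gives |z| < 5, and by the triangle inequality |-3z + 3| ≤ 3·5 + 3 = 18.
Hence |(-3z^2 - 6z - 3) + 12| ≤ 18|z + 3| < eps provided |z + 3| < eps/18.
Take delta = min(2, eps/18). Then 0 < |z + 3| < delta gives both |z + 3| < 2 and |z + 3| < eps/18, so |(-3z^2 - 6z - 3) + 12| < eps.

delta = min(2, eps/18)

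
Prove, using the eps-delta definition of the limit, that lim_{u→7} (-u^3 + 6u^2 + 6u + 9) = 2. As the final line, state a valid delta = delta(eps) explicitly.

delta = min(1, eps/73)

Fix eps > 0. We want delta > 0 such that 0 < |u − 7| < delta implies |(-u^3 + 6u^2 + 6u + 9) − 2| < eps.
(-u^3 + 6u^2 + 6u + 9) − 2 = -u^3 + 6u^2 + 6u + 7 = (u − 7)(-u^2 - u - 1).
So |(-u^3 + 6u^2 + 6u + 9) − 2| = |u − 7|·|-u^2 - u - 1|.
Assume first that |u − 7| < 1, so |u| < 8. Then |-u^2 - u - 1| ≤ 8^2 + 8 + 1 = 73.
Hence |(-u^3 + 6u^2 + 6u + 9) − 2| ≤ 73|u − 7| < eps provided |u − 7| < eps/73.
Choosing delta = min(1, eps/73) ensures both conditions, hence |(-u^3 + 6u^2 + 6u + 9) − 2| < eps.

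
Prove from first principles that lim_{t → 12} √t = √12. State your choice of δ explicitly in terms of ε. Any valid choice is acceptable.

Fix ε > 0. We want δ > 0 such that 0 < |t − 12| < δ implies |√t − √12| < ε.
Rationalise: √t − √12 = (t − 12)/(√t + √12), so |√t − √12| = |t − 12|/(√t + √12).
Restrict δ ≤ 12 so that |t − 12| < 12 forces t > 0, and then √t + √12 > √12.
Hence |√t − √12| < |t − 12|/√12, which is < ε once |t − 12| < √12·ε.
Take δ = min(12, √12·ε). If 0 < |t − 12| < δ then t > 0 and |√t − √12| < |t − 12|/√12 < ε.

δ = min(12, √12·ε)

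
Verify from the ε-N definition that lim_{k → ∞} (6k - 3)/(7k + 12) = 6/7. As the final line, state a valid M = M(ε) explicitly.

M = (93/49)/ε

Fix ε > 0. For k ≥ 1, |(6k - 3)/(7k + 12) − (6/7)| = |-93|/(7(7k + 12)) = 93/(7(7k + 12)).
Since 7k + 12 ≥ 7k for k ≥ 1, this is ≤ 93/(7·7k) = (93/49)/k.
So |(6k - 3)/(7k + 12) − (6/7)| < ε whenever k > (93/49)/ε.
Take M = (93/49)/ε. If k > M then |(6k - 3)/(7k + 12) − (6/7)| ≤ (93/49)/k < ε.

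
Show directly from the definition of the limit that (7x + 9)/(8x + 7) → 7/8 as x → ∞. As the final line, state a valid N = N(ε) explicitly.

Let ε > 0 be given. We seek N > 0 such that x > N implies |(7x + 9)/(8x + 7) − (7/8)| < ε.
(7x + 9)/(8x + 7) − (7/8) = (8(7x + 9) − 7(8x + 7)) / (8(8x + 7)) = 23/(8(8x + 7)).
For x > 0 we have 8x + 7 > 8x, so |(7x + 9)/(8x + 7) − (7/8)| = 23/(8(8x + 7)) < 23/(8·8x) = (23/64)/x.
Thus |(7x + 9)/(8x + 7) − (7/8)| < ε whenever x > (23/64)/ε.
Take N = (23/64)/ε. If x > N then |(7x + 9)/(8x + 7) − (7/8)| < (23/64)/x < ε.

N = (23/64)/ε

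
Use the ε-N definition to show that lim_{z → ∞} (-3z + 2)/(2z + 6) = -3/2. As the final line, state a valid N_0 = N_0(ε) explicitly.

N_0 = (11/2)/ε

Let ε > 0. We seek N_0 > 0 such that z > N_0 implies |(-3z + 2)/(2z + 6) + 3/2| < ε.
(-3z + 2)/(2z + 6) + 3/2 = (2(-3z + 2) − (-3)(2z + 6)) / (2(2z + 6)) = 22/(2(2z + 6)).
For z > 0 we have 2z + 6 > 2z, so |(-3z + 2)/(2z + 6) + 3/2| = 22/(2(2z + 6)) < 22/(2·2z) = (11/2)/z.
Thus |(-3z + 2)/(2z + 6) + 3/2| < ε whenever z > (11/2)/ε.
Take N_0 = (11/2)/ε. If z > N_0 then |(-3z + 2)/(2z + 6) + 3/2| < (11/2)/z < ε.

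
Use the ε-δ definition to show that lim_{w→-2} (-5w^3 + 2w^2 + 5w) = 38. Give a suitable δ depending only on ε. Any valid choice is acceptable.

Let ε > 0. We want δ > 0 such that 0 < |w + 2| < δ implies |(-5w^3 + 2w^2 + 5w) − 38| < ε.
(-5w^3 + 2w^2 + 5w) − 38 = -5w^3 + 2w^2 + 5w - 38 = (w + 2)(-5w^2 + 12w - 19).
So |(-5w^3 + 2w^2 + 5w) − 38| = |w + 2|·|-5w^2 + 12w - 19|.
Require δ ≤ 2. Then |w + 2| < 2 gives |w| < 4, and by the triangle inequality |-5w^2 + 12w - 19| ≤ 5·4^2 + 12·4 + 19 = 147.
Hence |(-5w^3 + 2w^2 + 5w) − 38| ≤ 147|w + 2| < ε provided |w + 2| < ε/147.
Take δ = min(2, ε/147). Then 0 < |w + 2| < δ gives both |w + 2| < 2 and |w + 2| < ε/147, so |(-5w^3 + 2w^2 + 5w) − 38| < ε.

δ = min(2, ε/147)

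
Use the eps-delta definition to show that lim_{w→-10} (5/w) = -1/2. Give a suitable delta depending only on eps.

Let eps > 0. We seek delta > 0 such that 0 < |w + 10| < delta implies |5/w + 1/2| < eps.
|5/w + 1/2| = 5·|-10 − w|/(10·|w|) = 5|w + 10|/(10|w|).
Require delta ≤ 5 so that |w| > 10 − 5 = 5, hence 10|w| > 50.
Then |5/w + 1/2| < 5|w + 10|/50, which is < eps when |w + 10| < 10eps.
Take delta = min(5, 10eps). Then 0 < |w + 10| < delta gives both |w + 10| < 5 and |w + 10| < 10eps, so |5/w + 1/2| < eps.

delta = min(5, 10eps)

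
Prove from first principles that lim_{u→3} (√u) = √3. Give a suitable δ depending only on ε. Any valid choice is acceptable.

Let ε > 0 be given. We want δ > 0 such that 0 < |u − 3| < δ implies |√u − √3| < ε.
Multiplying by the conjugate, |√u − √3| = |u − 3|/(√u + √3).
Restrict δ ≤ 3 so that |u − 3| < 3 forces u > 0, and then √u + √3 > √3.
Hence |√u − √3| < |u − 3|/√3, which is < ε once |u − 3| < √3·ε.
Take δ = min(3, √3·ε). If 0 < |u − 3| < δ then u > 0 and |√u − √3| < |u − 3|/√3 < ε.

δ = min(3, √3·ε)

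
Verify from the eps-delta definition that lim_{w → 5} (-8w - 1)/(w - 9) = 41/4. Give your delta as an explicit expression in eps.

delta = min(2, (8/73)eps)

Let eps > 0. We want delta > 0 with 0 < |w − 5| < delta ⇒ |(-8w - 1)/(w - 9) − (41/4)| < eps.
Combining over a common denominator, (-8w - 1)/(w - 9) − (41/4) = [(-8w - 1)·(-4) − (-41)·(w - 9)] / [(-4)·(w - 9)] = 73(w − 5) / ((-4)(w - 9)).
So |(-8w - 1)/(w - 9) − (41/4)| = 73|w − 5| / (4·|w − 9|).
Restrict delta ≤ 2. Then |w − 5| < 2 gives |w − 9| = |(w − 5) + (-4)| ≥ 4 − 2 = 2.
Hence |(-8w - 1)/(w - 9) − (41/4)| < 73|w − 5|/(4·2) = (73/8)|w − 5|, which is < eps once |w − 5| < (8/73)eps.
Take delta = min(2, (8/73)eps). Then 0 < |w − 5| < delta forces both bounds, so |(-8w - 1)/(w - 9) − (41/4)| < eps.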